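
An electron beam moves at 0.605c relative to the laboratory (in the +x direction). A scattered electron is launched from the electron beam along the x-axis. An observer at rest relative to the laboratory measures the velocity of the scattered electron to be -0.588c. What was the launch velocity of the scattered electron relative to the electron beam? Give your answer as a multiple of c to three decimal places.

Invert the composition law: u' = (u − v)/(1 − uv/c²).
u' = (-0.588 − 0.605) / (1 − (-0.588)(0.605)) = -1.1930/1.3557 = -0.8800.

-0.880c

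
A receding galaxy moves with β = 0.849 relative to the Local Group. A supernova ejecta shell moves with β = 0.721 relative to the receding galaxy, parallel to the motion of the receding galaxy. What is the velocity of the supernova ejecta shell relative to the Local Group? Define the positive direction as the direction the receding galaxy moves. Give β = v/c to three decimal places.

β = 0.974

With v = 0.849 and u' = 0.721 (in units of c),
u = (u' + v)/(1 + u'v/c²):
u = (0.721 + 0.849) / (1 + 0.721·0.849) = 1.5700/1.6121 = 0.9739
(Galilean addition would give +1.570c, exceeding c.)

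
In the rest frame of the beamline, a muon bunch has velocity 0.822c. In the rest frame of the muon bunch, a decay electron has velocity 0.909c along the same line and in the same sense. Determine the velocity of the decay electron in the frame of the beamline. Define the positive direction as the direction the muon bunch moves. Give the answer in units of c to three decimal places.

With v = 0.822 and u' = 0.909 (in units of c),
u = (u' + v)/(1 + u'v/c²):
u = (0.909 + 0.822) / (1 + 0.909·0.822) = 1.7310/1.7472 = 0.9907

0.991c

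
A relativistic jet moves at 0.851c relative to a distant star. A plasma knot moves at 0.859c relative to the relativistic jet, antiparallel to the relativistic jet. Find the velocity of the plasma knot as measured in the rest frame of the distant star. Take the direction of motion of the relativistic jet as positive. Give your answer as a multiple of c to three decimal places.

-0.030c

With v = 0.851 and u' = -0.859 (in units of c),
u = (u' + v)/(1 + u'v/c²):
u = (-0.859 + 0.851) / (1 + (-0.859)·0.851) = -0.0080/0.2690 = -0.0297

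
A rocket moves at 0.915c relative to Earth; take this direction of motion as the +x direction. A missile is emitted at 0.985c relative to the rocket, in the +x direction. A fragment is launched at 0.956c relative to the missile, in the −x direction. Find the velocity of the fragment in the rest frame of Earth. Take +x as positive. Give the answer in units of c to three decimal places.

Apply u = (u' + v)/(1 + u'v/c²) successively, working outward toward Earth.
Start: velocity of the rocket relative to Earth = 0.9150c.
Compose with the missile (u' = 0.985 in the rocket frame): u_1 = (0.985 + 0.915) / (1 + 0.985·0.915) = 1.9000/1.9013 = 0.9993.
Compose with the fragment (u' = -0.956 in the missile frame): u_2 = (-0.956 + 0.999) / (1 + (-0.956)·0.999) = 0.0433/0.0446 = 0.9706.

+0.971c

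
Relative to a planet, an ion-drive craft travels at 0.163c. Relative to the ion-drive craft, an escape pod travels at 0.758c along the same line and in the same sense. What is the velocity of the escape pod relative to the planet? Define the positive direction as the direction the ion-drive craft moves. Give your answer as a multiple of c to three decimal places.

With v = 0.163 and u' = 0.758 (in units of c),
u = (u' + v)/(1 + u'v/c²):
u = (0.758 + 0.163) / (1 + 0.758·0.163) = 0.9210/1.1236 = 0.8197
(Galilean addition would give +0.921c.)

0.820c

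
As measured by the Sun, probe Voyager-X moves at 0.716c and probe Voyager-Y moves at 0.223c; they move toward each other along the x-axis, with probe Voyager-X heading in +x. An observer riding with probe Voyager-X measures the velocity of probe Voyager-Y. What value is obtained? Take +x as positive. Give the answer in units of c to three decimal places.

β_A = 0.716, β_B = -0.223.
Transform to A's frame with the inverse velocity-addition law: u' = (u − v)/(1 − uv/c²), taking u = β_B and v = β_A.
u' = (-0.223 − 0.716) / (1 − (0.716)(-0.223)) = -0.9390/1.1597 = -0.8097.

-0.810c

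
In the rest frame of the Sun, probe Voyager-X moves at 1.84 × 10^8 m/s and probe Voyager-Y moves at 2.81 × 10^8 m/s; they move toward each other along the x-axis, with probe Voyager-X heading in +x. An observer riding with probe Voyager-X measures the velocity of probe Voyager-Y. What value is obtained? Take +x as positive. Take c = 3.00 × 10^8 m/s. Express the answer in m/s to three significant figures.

-2.95 × 10^8 m/s

β_A = 0.613, β_B = -0.937 (dividing each by c = 3.00 × 10^8 m/s).
Transform to A's frame with the inverse velocity-addition law: u' = (u − v)/(1 − uv/c²), taking u = β_B and v = β_A.
u' = (-0.937 − 0.613) / (1 − (0.613)(-0.937)) = -1.5500/1.5745 = -0.9844.
u' = -0.9844 × 3.00 × 10^8 m/s.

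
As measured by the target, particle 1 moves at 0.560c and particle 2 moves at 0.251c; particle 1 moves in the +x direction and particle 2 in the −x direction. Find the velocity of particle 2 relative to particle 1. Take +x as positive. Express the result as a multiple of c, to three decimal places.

-0.711c

β_A = 0.560, β_B = -0.251.
Transform to A's frame with the inverse velocity-addition law: u' = (u − v)/(1 − uv/c²), taking u = β_B and v = β_A.
u' = (-0.251 − 0.560) / (1 − (0.560)(-0.251)) = -0.8110/1.1406 = -0.7111.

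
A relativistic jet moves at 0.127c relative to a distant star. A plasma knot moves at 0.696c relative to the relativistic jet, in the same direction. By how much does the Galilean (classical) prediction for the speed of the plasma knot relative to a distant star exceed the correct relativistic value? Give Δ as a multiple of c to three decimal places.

Δ = 0.067c

Galilean: u_cl = 0.696 + 0.127 = 0.8230.
Relativistic: u_rel = (0.696 + 0.127) / (1 + 0.696·0.127) = 0.8230/1.0884 = 0.7562.
Δ = 0.8230 − 0.7562 = 0.0668.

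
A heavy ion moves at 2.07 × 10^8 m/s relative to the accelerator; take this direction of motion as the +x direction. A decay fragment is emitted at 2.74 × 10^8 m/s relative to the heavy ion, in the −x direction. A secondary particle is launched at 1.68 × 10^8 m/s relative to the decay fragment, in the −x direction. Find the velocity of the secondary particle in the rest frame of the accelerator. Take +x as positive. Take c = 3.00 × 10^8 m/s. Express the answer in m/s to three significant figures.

-2.61 × 10^8 m/s

Apply u = (u' + v)/(1 + u'v/c²) successively, working outward toward the accelerator.
(Dividing each given speed by c = 3.00 × 10^8 m/s to work in units of c.)
Start: velocity of the heavy ion relative to the accelerator = 0.6900c.
Compose with the decay fragment (u' = -0.913 in the heavy ion frame): u_1 = (-0.913 + 0.690) / (1 + (-0.913)·0.690) = -0.2233/0.3698 = -0.6039.
Compose with the secondary particle (u' = -0.560 in the decay fragment frame): u_2 = (-0.560 + (-0.604)) / (1 + (-0.560)·(-0.604)) = -1.1639/1.3382 = -0.8698.
So u = -0.8698 × 3.00 × 10^8 m/s.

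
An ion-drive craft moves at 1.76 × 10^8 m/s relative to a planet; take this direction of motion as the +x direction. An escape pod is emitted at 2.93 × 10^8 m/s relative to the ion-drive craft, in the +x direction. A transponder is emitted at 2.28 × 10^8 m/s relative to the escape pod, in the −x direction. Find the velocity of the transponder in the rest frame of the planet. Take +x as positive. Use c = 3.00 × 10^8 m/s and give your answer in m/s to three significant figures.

+2.87 × 10^8 m/s

Apply u = (u' + v)/(1 + u'v/c²) successively, working outward toward the planet.
(Dividing each given speed by c = 3.00 × 10^8 m/s to work in units of c.)
Start: velocity of the ion-drive craft relative to the planet = 0.5867c.
Compose with the escape pod (u' = 0.977 in the ion-drive craft frame): u_1 = (0.977 + 0.587) / (1 + 0.977·0.587) = 1.5633/1.5730 = 0.9939.
Compose with the transponder (u' = -0.760 in the escape pod frame): u_2 = (-0.760 + 0.994) / (1 + (-0.760)·0.994) = 0.2339/0.2447 = 0.9559.
So u = 0.9559 × 3.00 × 10^8 m/s.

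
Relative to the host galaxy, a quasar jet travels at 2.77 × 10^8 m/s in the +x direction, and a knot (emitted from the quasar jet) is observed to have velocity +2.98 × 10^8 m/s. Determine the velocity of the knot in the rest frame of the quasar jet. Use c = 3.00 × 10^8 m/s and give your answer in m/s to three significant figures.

v = 0.923c, u = 0.993c.
Invert the composition law: u' = (u − v)/(1 − uv/c²).
u' = (0.993 − 0.923) / (1 − (0.993)(0.923)) = 0.0700/0.0828 = 0.8452.
u' = 0.8452 × 3.00 × 10^8 m/s.

+2.54 × 10^8 m/s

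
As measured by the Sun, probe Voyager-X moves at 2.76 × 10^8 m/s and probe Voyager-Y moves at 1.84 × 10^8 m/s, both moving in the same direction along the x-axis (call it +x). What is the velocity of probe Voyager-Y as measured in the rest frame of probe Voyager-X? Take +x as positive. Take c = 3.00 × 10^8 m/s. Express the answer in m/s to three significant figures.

-2.11 × 10^8 m/s

β_A = 0.920, β_B = 0.613 (dividing each by c = 3.00 × 10^8 m/s).
Transform to A's frame with the inverse velocity-addition law: u' = (u − v)/(1 − uv/c²), taking u = β_B and v = β_A.
u' = (0.613 − 0.920) / (1 − (0.920)(0.613)) = -0.3067/0.4357 = -0.7038.
u' = -0.7038 × 3.00 × 10^8 m/s.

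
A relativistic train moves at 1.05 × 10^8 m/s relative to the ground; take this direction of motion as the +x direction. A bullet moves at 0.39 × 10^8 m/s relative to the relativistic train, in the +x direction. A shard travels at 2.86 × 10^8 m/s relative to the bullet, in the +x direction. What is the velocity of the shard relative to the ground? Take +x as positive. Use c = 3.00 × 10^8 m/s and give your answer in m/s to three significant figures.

2.95 × 10^8 m/s

Apply u = (u' + v)/(1 + u'v/c²) successively, working outward toward the ground.
(Dividing each given speed by c = 3.00 × 10^8 m/s to work in units of c.)
Start: velocity of the relativistic train relative to the ground = 0.3500c.
Compose with the bullet (u' = 0.130 in the relativistic train frame): u_1 = (0.130 + 0.350) / (1 + 0.130·0.350) = 0.4800/1.0455 = 0.4591.
Compose with the shard (u' = 0.953 in the bullet frame): u_2 = (0.953 + 0.459) / (1 + 0.953·0.459) = 1.4124/1.4377 = 0.9824.
So u = 0.9824 × 3.00 × 10^8 m/s.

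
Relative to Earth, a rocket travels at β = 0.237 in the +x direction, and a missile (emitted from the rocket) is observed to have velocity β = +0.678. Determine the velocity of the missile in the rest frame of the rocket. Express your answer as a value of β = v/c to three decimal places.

Invert the composition law: u' = (u − v)/(1 − uv/c²).
u' = (0.678 − 0.237) / (1 − (0.678)(0.237)) = 0.4410/0.8393 = 0.5254.

β = +0.525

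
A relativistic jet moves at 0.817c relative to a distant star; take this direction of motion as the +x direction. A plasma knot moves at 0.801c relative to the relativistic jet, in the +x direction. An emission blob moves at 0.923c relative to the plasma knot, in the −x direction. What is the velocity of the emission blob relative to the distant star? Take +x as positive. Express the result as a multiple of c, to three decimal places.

Apply u = (u' + v)/(1 + u'v/c²) successively, working outward toward the distant star.
Start: velocity of the relativistic jet relative to the distant star = 0.8170c.
Compose with the plasma knot (u' = 0.801 in the relativistic jet frame): u_1 = (0.801 + 0.817) / (1 + 0.801·0.817) = 1.6180/1.6544 = 0.9780.
Compose with the emission blob (u' = -0.923 in the plasma knot frame): u_2 = (-0.923 + 0.978) / (1 + (-0.923)·0.978) = 0.0550/0.0973 = 0.5650.

+0.565c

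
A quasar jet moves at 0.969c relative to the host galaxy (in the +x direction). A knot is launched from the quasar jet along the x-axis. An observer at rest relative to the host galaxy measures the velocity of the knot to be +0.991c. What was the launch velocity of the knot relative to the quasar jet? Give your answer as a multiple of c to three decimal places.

Invert the composition law: u' = (u − v)/(1 − uv/c²).
u' = (0.991 − 0.969) / (1 − (0.991)(0.969)) = 0.0220/0.0397 = 0.5539.

+0.554c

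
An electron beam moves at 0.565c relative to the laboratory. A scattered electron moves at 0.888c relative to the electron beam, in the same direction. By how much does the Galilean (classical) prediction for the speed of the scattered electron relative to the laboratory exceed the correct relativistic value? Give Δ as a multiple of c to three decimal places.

Galilean: u_cl = 0.888 + 0.565 = 1.4530.
Relativistic: u_rel = (0.888 + 0.565) / (1 + 0.888·0.565) = 1.4530/1.5017 = 0.9676.
Δ = 1.4530 − 0.9676 = 0.4854.
(The classical prediction exceeds c; the relativistic result does not.)

Δ = 0.485c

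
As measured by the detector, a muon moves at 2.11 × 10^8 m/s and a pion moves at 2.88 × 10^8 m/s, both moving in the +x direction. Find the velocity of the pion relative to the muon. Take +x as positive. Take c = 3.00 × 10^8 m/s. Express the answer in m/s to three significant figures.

+2.37 × 10^8 m/s

β_A = 0.703, β_B = 0.960 (dividing each by c = 3.00 × 10^8 m/s).
Transform to A's frame with the inverse velocity-addition law: u' = (u − v)/(1 − uv/c²), taking u = β_B and v = β_A.
u' = (0.960 − 0.703) / (1 − (0.703)(0.960)) = 0.2567/0.3248 = 0.7902.
u' = 0.7902 × 3.00 × 10^8 m/s.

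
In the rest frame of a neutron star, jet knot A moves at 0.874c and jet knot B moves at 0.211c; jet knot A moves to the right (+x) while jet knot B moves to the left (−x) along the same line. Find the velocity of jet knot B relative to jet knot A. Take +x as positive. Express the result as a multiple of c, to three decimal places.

-0.916c

β_A = 0.874, β_B = -0.211.
Transform to A's frame with the inverse velocity-addition law: u' = (u − v)/(1 − uv/c²), taking u = β_B and v = β_A.
u' = (-0.211 − 0.874) / (1 − (0.874)(-0.211)) = -1.0850/1.1844 = -0.9161.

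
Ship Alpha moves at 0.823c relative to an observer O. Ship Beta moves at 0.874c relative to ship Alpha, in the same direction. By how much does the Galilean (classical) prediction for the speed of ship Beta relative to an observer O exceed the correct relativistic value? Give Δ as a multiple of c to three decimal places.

Δ = 0.710c

Galilean: u_cl = 0.874 + 0.823 = 1.6970.
Relativistic: u_rel = (0.874 + 0.823) / (1 + 0.874·0.823) = 1.6970/1.7193 = 0.9870.
Δ = 1.6970 − 0.9870 = 0.7100.
(The classical prediction exceeds c; the relativistic result does not.)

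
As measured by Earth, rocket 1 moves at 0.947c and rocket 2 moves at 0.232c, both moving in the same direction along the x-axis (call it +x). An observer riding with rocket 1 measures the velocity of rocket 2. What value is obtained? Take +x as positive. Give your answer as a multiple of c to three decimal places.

-0.916c

β_A = 0.947, β_B = 0.232.
Transform to A's frame with the inverse velocity-addition law: u' = (u − v)/(1 − uv/c²), taking u = β_B and v = β_A.
u' = (0.232 − 0.947) / (1 − (0.947)(0.232)) = -0.7150/0.7803 = -0.9163.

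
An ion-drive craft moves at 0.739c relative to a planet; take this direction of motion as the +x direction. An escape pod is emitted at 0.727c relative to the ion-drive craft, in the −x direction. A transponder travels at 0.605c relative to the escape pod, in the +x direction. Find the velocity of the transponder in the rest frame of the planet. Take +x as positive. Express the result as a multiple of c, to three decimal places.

+0.621c

Apply u = (u' + v)/(1 + u'v/c²) successively, working outward toward the planet.
Start: velocity of the ion-drive craft relative to the planet = 0.7390c.
Compose with the escape pod (u' = -0.727 in the ion-drive craft frame): u_1 = (-0.727 + 0.739) / (1 + (-0.727)·0.739) = 0.0120/0.4627 = 0.0259.
Compose with the transponder (u' = 0.605 in the escape pod frame): u_2 = (0.605 + 0.026) / (1 + 0.605·0.026) = 0.6309/1.0157 = 0.6212.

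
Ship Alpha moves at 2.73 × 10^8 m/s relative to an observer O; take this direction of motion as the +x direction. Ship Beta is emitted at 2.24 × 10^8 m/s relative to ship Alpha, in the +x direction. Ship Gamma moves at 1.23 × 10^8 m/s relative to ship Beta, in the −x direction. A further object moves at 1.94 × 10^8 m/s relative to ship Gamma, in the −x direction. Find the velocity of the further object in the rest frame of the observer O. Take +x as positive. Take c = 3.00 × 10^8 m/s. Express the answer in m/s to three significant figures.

+2.58 × 10^8 m/s

Apply u = (u' + v)/(1 + u'v/c²) successively, working outward toward the observer O.
(Dividing each given speed by c = 3.00 × 10^8 m/s to work in units of c.)
Start: velocity of ship Alpha relative to the observer O = 0.9100c.
Compose with ship Beta (u' = 0.747 in ship Alpha frame): u_1 = (0.747 + 0.910) / (1 + 0.747·0.910) = 1.6567/1.6795 = 0.9864.
Compose with ship Gamma (u' = -0.410 in ship Beta frame): u_2 = (-0.410 + 0.986) / (1 + (-0.410)·0.986) = 0.5764/0.5956 = 0.9679.
Compose with the further object (u' = -0.647 in ship Gamma frame): u_3 = (-0.647 + 0.968) / (1 + (-0.647)·0.968) = 0.3212/0.3741 = 0.8585.
So u = 0.8585 × 3.00 × 10^8 m/s.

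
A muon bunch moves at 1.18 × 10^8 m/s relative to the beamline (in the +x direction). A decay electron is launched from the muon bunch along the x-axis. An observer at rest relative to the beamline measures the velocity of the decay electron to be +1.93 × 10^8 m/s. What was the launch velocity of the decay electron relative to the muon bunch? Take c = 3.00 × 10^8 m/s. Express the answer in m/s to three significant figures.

+1.00 × 10^8 m/s

v = 0.393c, u = 0.643c.
Invert the composition law: u' = (u − v)/(1 − uv/c²).
u' = (0.643 − 0.393) / (1 − (0.643)(0.393)) = 0.2500/0.7470 = 0.3347.
u' = 0.3347 × 3.00 × 10^8 m/s.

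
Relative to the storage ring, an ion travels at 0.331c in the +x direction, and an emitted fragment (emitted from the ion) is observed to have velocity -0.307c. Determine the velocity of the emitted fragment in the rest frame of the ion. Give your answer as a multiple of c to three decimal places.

-0.579c

Invert the composition law: u' = (u − v)/(1 − uv/c²).
u' = (-0.307 − 0.331) / (1 − (-0.307)(0.331)) = -0.6380/1.1016 = -0.5791.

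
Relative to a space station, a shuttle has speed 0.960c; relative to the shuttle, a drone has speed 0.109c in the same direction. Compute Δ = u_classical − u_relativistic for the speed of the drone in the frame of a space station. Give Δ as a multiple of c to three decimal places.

Δ = 0.101c

Galilean: u_cl = 0.109 + 0.960 = 1.0690.
Relativistic: u_rel = (0.109 + 0.960) / (1 + 0.109·0.960) = 1.0690/1.1046 = 0.9677.
Δ = 1.0690 − 0.9677 = 0.1013.
(The classical prediction exceeds c; the relativistic result does not.)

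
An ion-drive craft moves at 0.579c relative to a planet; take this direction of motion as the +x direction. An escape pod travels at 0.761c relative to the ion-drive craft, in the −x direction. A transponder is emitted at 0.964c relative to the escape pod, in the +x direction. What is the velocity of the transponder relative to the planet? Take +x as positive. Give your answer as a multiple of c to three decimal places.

+0.930c

Apply u = (u' + v)/(1 + u'v/c²) successively, working outward toward the planet.
Start: velocity of the ion-drive craft relative to the planet = 0.5790c.
Compose with the escape pod (u' = -0.761 in the ion-drive craft frame): u_1 = (-0.761 + 0.579) / (1 + (-0.761)·0.579) = -0.1820/0.5594 = -0.3254.
Compose with the transponder (u' = 0.964 in the escape pod frame): u_2 = (0.964 + (-0.325)) / (1 + 0.964·(-0.325)) = 0.6386/0.6864 = 0.9305.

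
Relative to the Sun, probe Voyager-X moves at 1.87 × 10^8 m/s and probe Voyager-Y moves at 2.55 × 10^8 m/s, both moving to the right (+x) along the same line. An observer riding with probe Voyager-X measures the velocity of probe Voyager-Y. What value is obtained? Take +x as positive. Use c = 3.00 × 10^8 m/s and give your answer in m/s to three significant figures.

+1.45 × 10^8 m/s

β_A = 0.623, β_B = 0.850 (dividing each by c = 3.00 × 10^8 m/s).
Transform to A's frame with the inverse velocity-addition law: u' = (u − v)/(1 − uv/c²), taking u = β_B and v = β_A.
u' = (0.850 − 0.623) / (1 − (0.623)(0.850)) = 0.2267/0.4702 = 0.4821.
u' = 0.4821 × 3.00 × 10^8 m/s.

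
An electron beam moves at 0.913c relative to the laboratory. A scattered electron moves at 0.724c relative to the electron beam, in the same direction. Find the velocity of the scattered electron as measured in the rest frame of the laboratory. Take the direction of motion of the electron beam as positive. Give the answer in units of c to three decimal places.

0.986c

With v = 0.913 and u' = 0.724 (in units of c),
u = (u' + v)/(1 + u'v/c²):
u = (0.724 + 0.913) / (1 + 0.724·0.913) = 1.6370/1.6610 = 0.9855
(Galilean addition would give +1.637c, exceeding c.)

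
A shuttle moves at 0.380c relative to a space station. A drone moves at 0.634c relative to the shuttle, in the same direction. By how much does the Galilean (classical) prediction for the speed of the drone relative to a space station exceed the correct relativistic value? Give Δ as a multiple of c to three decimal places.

Galilean: u_cl = 0.634 + 0.380 = 1.0140.
Relativistic: u_rel = (0.634 + 0.380) / (1 + 0.634·0.380) = 1.0140/1.2409 = 0.8171.
Δ = 1.0140 − 0.8171 = 0.1969.
(The classical prediction exceeds c; the relativistic result does not.)

Δ = 0.197c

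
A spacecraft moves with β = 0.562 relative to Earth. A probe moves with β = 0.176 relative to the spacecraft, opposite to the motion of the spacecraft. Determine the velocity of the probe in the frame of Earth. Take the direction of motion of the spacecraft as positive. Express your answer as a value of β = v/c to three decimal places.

With v = 0.562 and u' = -0.176 (in units of c),
u = (u' + v)/(1 + u'v/c²):
u = (-0.176 + 0.562) / (1 + (-0.176)·0.562) = 0.3860/0.9011 = 0.4284

β = +0.428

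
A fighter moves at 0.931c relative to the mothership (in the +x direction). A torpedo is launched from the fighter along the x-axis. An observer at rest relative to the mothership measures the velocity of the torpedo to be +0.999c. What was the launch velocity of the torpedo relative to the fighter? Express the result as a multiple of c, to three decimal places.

+0.972c

Invert the composition law: u' = (u − v)/(1 − uv/c²).
u' = (0.999 − 0.931) / (1 − (0.999)(0.931)) = 0.0680/0.0699 = 0.9724.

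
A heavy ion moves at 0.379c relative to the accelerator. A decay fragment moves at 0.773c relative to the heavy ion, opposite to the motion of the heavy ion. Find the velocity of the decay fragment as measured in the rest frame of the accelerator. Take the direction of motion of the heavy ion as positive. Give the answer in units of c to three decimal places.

-0.557c

With v = 0.379 and u' = -0.773 (in units of c),
u = (u' + v)/(1 + u'v/c²):
u = (-0.773 + 0.379) / (1 + (-0.773)·0.379) = -0.3940/0.7070 = -0.5573
(Galilean addition would give -0.394c.)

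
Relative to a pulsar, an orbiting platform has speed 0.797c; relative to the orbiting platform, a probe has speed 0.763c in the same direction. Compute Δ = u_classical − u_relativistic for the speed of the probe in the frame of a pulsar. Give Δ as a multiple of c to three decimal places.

Galilean: u_cl = 0.763 + 0.797 = 1.5600.
Relativistic: u_rel = (0.763 + 0.797) / (1 + 0.763·0.797) = 1.5600/1.6081 = 0.9701.
Δ = 1.5600 − 0.9701 = 0.5899.
(The classical prediction exceeds c; the relativistic result does not.)

Δ = 0.590c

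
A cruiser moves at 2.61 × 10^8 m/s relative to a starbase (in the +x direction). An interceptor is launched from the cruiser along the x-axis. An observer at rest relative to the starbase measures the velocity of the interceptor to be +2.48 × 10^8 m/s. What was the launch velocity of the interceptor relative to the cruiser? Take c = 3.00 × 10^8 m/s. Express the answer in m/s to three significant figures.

-4.63 × 10^7 m/s

v = 0.870c, u = 0.827c.
Invert the composition law: u' = (u − v)/(1 − uv/c²).
u' = (0.827 − 0.870) / (1 − (0.827)(0.870)) = -0.0433/0.2808 = -0.1543.
u' = -0.1543 × 3.00 × 10^8 m/s.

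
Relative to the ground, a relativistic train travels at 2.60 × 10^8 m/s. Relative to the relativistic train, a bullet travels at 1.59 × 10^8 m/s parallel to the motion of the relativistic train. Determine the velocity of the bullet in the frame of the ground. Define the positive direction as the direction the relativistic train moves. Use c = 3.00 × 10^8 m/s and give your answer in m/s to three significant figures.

2.87 × 10^8 m/s

In units of c (dividing by 3.00 × 10^8 m/s): v = 0.867, u' = 0.530.
u = (u' + v)/(1 + u'v/c²):
u = (0.530 + 0.867) / (1 + 0.530·0.867) = 1.3967/1.4593 = 0.9571
(Galilean addition would give +1.397c, exceeding c.)
Converting back: u = 0.9571 × 3.00 × 10^8 m/s.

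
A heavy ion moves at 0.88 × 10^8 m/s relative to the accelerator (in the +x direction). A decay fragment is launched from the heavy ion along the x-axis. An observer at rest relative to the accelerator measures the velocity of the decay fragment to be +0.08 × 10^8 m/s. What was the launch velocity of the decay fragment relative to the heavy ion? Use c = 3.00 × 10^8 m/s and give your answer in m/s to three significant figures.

v = 0.293c, u = 0.027c.
Invert the composition law: u' = (u − v)/(1 − uv/c²).
u' = (0.027 − 0.293) / (1 − (0.027)(0.293)) = -0.2667/0.9922 = -0.2688.
u' = -0.2688 × 3.00 × 10^8 m/s.

-8.06 × 10^7 m/s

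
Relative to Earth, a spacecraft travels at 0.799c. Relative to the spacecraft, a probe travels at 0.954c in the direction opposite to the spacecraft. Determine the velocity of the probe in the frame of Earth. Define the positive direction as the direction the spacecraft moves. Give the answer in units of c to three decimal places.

With v = 0.799 and u' = -0.954 (in units of c),
u = (u' + v)/(1 + u'v/c²):
u = (-0.954 + 0.799) / (1 + (-0.954)·0.799) = -0.1550/0.2378 = -0.6519
(Galilean addition would give -0.155c.)

-0.652c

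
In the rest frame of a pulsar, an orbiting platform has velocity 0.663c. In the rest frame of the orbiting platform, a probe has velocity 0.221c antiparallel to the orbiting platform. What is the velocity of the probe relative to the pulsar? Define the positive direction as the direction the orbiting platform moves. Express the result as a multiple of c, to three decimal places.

+0.518c

With v = 0.663 and u' = -0.221 (in units of c),
u = (u' + v)/(1 + u'v/c²):
u = (-0.221 + 0.663) / (1 + (-0.221)·0.663) = 0.4420/0.8535 = 0.5179
(Galilean addition would give +0.442c.)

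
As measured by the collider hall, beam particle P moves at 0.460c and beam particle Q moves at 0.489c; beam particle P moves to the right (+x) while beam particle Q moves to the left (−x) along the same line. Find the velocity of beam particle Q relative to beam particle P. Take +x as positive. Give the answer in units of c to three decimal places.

-0.775c

β_A = 0.460, β_B = -0.489.
Transform to A's frame with the inverse velocity-addition law: u' = (u − v)/(1 − uv/c²), taking u = β_B and v = β_A.
u' = (-0.489 − 0.460) / (1 − (0.460)(-0.489)) = -0.9490/1.2249 = -0.7747.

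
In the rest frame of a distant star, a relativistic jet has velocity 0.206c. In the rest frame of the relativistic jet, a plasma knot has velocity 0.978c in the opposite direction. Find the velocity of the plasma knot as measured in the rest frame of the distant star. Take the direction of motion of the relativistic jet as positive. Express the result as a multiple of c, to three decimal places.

-0.967c

With v = 0.206 and u' = -0.978 (in units of c),
u = (u' + v)/(1 + u'v/c²):
u = (-0.978 + 0.206) / (1 + (-0.978)·0.206) = -0.7720/0.7985 = -0.9668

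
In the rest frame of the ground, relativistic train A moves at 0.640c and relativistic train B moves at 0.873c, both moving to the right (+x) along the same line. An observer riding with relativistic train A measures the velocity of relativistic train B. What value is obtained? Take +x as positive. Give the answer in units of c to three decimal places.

+0.528c

β_A = 0.640, β_B = 0.873.
Transform to A's frame with the inverse velocity-addition law: u' = (u − v)/(1 − uv/c²), taking u = β_B and v = β_A.
u' = (0.873 − 0.640) / (1 − (0.640)(0.873)) = 0.2330/0.4413 = 0.5280.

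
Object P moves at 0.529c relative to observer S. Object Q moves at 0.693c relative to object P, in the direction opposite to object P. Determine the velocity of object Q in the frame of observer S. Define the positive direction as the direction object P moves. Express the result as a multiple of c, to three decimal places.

With v = 0.529 and u' = -0.693 (in units of c),
u = (u' + v)/(1 + u'v/c²):
u = (-0.693 + 0.529) / (1 + (-0.693)·0.529) = -0.1640/0.6334 = -0.2589

-0.259c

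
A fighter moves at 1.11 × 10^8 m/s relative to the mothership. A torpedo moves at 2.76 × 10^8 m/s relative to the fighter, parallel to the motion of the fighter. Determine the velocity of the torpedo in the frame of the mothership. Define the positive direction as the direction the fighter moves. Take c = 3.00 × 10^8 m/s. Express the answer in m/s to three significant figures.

2.89 × 10^8 m/s

In units of c (dividing by 3.00 × 10^8 m/s): v = 0.370, u' = 0.920.
u = (u' + v)/(1 + u'v/c²):
u = (0.920 + 0.370) / (1 + 0.920·0.370) = 1.2900/1.3404 = 0.9624
(Galilean addition would give +1.290c, exceeding c.)
Converting back: u = 0.9624 × 3.00 × 10^8 m/s.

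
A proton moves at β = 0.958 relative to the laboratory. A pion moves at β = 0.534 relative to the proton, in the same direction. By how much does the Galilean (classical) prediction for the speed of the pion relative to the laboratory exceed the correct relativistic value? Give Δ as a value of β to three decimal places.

Galilean: u_cl = 0.534 + 0.958 = 1.4920.
Relativistic: u_rel = (0.534 + 0.958) / (1 + 0.534·0.958) = 1.4920/1.5116 = 0.9871.
Δ = 1.4920 − 0.9871 = 0.5049.
(The classical prediction exceeds c; the relativistic result does not.)

Δ = 0.505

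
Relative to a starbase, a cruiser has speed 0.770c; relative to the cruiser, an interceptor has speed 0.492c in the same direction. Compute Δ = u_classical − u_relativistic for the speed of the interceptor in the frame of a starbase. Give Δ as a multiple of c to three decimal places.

Δ = 0.347c

Galilean: u_cl = 0.492 + 0.770 = 1.2620.
Relativistic: u_rel = (0.492 + 0.770) / (1 + 0.492·0.770) = 1.2620/1.3788 = 0.9153.
Δ = 1.2620 − 0.9153 = 0.3467.
(The classical prediction exceeds c; the relativistic result does not.)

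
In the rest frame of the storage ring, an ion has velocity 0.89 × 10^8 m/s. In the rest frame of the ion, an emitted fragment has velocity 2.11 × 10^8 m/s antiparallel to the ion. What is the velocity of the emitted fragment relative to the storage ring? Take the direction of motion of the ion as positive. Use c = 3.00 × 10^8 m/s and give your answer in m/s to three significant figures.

-1.54 × 10^8 m/s

In units of c (dividing by 3.00 × 10^8 m/s): v = 0.297, u' = -0.703.
u = (u' + v)/(1 + u'v/c²):
u = (-0.703 + 0.297) / (1 + (-0.703)·0.297) = -0.4067/0.7913 = -0.5139
Converting back: u = -0.5139 × 3.00 × 10^8 m/s.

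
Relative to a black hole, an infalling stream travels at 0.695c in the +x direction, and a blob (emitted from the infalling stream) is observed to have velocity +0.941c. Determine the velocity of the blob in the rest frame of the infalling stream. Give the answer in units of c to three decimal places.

Invert the composition law: u' = (u − v)/(1 − uv/c²).
u' = (0.941 − 0.695) / (1 − (0.941)(0.695)) = 0.2460/0.3460 = 0.7110.

+0.711c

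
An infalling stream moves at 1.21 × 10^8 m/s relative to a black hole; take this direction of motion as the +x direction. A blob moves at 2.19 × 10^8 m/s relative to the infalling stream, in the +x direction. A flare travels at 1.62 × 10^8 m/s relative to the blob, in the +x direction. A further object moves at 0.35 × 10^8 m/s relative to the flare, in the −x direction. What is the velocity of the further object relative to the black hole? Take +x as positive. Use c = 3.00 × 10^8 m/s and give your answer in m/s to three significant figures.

+2.85 × 10^8 m/s

Apply u = (u' + v)/(1 + u'v/c²) successively, working outward toward the black hole.
(Dividing each given speed by c = 3.00 × 10^8 m/s to work in units of c.)
Start: velocity of the infalling stream relative to the black hole = 0.4033c.
Compose with the blob (u' = 0.730 in the infalling stream frame): u_1 = (0.730 + 0.403) / (1 + 0.730·0.403) = 1.1333/1.2944 = 0.8755.
Compose with the flare (u' = 0.540 in the blob frame): u_2 = (0.540 + 0.876) / (1 + 0.540·0.876) = 1.4155/1.4728 = 0.9611.
Compose with the further object (u' = -0.117 in the flare frame): u_3 = (-0.117 + 0.961) / (1 + (-0.117)·0.961) = 0.8445/0.8879 = 0.9511.
So u = 0.9511 × 3.00 × 10^8 m/s.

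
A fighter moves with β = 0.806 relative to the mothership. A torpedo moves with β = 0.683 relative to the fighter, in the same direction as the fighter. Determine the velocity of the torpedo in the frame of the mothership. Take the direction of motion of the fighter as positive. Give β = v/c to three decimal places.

β = 0.960

With v = 0.806 and u' = 0.683 (in units of c),
u = (u' + v)/(1 + u'v/c²):
u = (0.683 + 0.806) / (1 + 0.683·0.806) = 1.4890/1.5505 = 0.9603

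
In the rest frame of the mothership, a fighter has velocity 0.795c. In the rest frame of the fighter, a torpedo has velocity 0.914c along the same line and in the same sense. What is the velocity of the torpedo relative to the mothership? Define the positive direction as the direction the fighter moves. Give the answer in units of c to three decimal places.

0.990c

With v = 0.795 and u' = 0.914 (in units of c),
u = (u' + v)/(1 + u'v/c²):
u = (0.914 + 0.795) / (1 + 0.914·0.795) = 1.7090/1.7266 = 0.9898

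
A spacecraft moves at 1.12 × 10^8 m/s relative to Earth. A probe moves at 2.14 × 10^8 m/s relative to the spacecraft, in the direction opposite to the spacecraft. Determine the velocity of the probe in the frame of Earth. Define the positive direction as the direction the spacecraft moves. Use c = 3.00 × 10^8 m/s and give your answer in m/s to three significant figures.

In units of c (dividing by 3.00 × 10^8 m/s): v = 0.373, u' = -0.713.
u = (u' + v)/(1 + u'v/c²):
u = (-0.713 + 0.373) / (1 + (-0.713)·0.373) = -0.3400/0.7337 = -0.4634
(Galilean addition would give -0.340c.)
Converting back: u = -0.4634 × 3.00 × 10^8 m/s.

-1.39 × 10^8 m/s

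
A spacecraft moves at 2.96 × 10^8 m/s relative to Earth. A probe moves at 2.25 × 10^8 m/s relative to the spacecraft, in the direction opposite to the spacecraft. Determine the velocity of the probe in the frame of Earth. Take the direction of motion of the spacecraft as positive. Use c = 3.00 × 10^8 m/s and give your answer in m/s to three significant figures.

+2.73 × 10^8 m/s

In units of c (dividing by 3.00 × 10^8 m/s): v = 0.987, u' = -0.750.
u = (u' + v)/(1 + u'v/c²):
u = (-0.750 + 0.987) / (1 + (-0.750)·0.987) = 0.2367/0.2600 = 0.9103
Converting back: u = 0.9103 × 3.00 × 10^8 m/s.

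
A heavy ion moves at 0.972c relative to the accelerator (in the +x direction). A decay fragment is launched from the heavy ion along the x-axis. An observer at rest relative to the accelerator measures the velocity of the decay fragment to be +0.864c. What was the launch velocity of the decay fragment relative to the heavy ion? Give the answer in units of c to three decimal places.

-0.674c

Invert the composition law: u' = (u − v)/(1 − uv/c²).
u' = (0.864 − 0.972) / (1 − (0.864)(0.972)) = -0.1080/0.1602 = -0.6742.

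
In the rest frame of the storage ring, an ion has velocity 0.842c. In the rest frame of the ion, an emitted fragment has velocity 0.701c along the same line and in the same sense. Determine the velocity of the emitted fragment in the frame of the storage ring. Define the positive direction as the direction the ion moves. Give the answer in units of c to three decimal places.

With v = 0.842 and u' = 0.701 (in units of c),
u = (u' + v)/(1 + u'v/c²):
u = (0.701 + 0.842) / (1 + 0.701·0.842) = 1.5430/1.5902 = 0.9703
(Galilean addition would give +1.543c, exceeding c.)

0.970c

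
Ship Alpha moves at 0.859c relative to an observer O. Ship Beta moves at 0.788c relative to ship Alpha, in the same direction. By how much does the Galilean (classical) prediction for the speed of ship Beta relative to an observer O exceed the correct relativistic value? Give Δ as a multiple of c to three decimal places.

Galilean: u_cl = 0.788 + 0.859 = 1.6470.
Relativistic: u_rel = (0.788 + 0.859) / (1 + 0.788·0.859) = 1.6470/1.6769 = 0.9822.
Δ = 1.6470 − 0.9822 = 0.6648.
(The classical prediction exceeds c; the relativistic result does not.)

Δ = 0.665c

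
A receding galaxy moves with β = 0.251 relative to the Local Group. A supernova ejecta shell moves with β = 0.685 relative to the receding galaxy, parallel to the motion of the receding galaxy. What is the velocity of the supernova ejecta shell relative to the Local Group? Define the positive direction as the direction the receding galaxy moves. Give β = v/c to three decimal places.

With v = 0.251 and u' = 0.685 (in units of c),
u = (u' + v)/(1 + u'v/c²):
u = (0.685 + 0.251) / (1 + 0.685·0.251) = 0.9360/1.1719 = 0.7987

β = 0.799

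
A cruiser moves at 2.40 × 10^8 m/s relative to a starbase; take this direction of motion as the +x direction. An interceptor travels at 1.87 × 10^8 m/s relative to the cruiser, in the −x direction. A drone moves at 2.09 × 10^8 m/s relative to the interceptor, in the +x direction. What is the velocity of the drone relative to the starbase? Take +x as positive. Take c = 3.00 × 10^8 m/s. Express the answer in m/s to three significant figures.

Apply u = (u' + v)/(1 + u'v/c²) successively, working outward toward the starbase.
(Dividing each given speed by c = 3.00 × 10^8 m/s to work in units of c.)
Start: velocity of the cruiser relative to the starbase = 0.8000c.
Compose with the interceptor (u' = -0.623 in the cruiser frame): u_1 = (-0.623 + 0.800) / (1 + (-0.623)·0.800) = 0.1767/0.5013 = 0.3524.
Compose with the drone (u' = 0.697 in the interceptor frame): u_2 = (0.697 + 0.352) / (1 + 0.697·0.352) = 1.0491/1.2455 = 0.8423.
So u = 0.8423 × 3.00 × 10^8 m/s.

+2.53 × 10^8 m/s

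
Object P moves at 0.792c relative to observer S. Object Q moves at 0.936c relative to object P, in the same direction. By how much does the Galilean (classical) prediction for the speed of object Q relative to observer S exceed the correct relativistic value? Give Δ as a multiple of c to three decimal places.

Δ = 0.736c

Galilean: u_cl = 0.936 + 0.792 = 1.7280.
Relativistic: u_rel = (0.936 + 0.792) / (1 + 0.936·0.792) = 1.7280/1.7413 = 0.9924.
Δ = 1.7280 − 0.9924 = 0.7356.
(The classical prediction exceeds c; the relativistic result does not.)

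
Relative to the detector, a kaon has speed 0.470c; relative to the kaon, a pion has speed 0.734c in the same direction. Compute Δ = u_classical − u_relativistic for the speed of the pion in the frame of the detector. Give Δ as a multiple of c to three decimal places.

Galilean: u_cl = 0.734 + 0.470 = 1.2040.
Relativistic: u_rel = (0.734 + 0.470) / (1 + 0.734·0.470) = 1.2040/1.3450 = 0.8952.
Δ = 1.2040 − 0.8952 = 0.3088.
(The classical prediction exceeds c; the relativistic result does not.)

Δ = 0.309c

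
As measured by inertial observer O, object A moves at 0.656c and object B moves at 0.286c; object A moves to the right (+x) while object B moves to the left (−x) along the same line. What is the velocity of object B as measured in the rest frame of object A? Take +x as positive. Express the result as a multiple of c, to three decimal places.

β_A = 0.656, β_B = -0.286.
Transform to A's frame with the inverse velocity-addition law: u' = (u − v)/(1 − uv/c²), taking u = β_B and v = β_A.
u' = (-0.286 − 0.656) / (1 − (0.656)(-0.286)) = -0.9420/1.1876 = -0.7932.

-0.793c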